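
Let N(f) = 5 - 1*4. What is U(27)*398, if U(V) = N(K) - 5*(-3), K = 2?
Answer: 6368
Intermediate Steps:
N(f) = 1 (N(f) = 5 - 4 = 1)
U(V) = 16 (U(V) = 1 - 5*(-3) = 1 + 15 = 16)
U(27)*398 = 16*398 = 6368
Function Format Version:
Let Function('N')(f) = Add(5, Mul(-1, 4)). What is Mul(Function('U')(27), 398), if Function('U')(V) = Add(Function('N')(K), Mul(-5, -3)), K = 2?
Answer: 6368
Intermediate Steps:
Function('N')(f) = 1 (Function('N')(f) = Add(5, -4) = 1)
Function('U')(V) = 16 (Function('U')(V) = Add(1, Mul(-5, -3)) = Add(1, 15) = 16)
Mul(Function('U')(27), 398) = Mul(16, 398) = 6368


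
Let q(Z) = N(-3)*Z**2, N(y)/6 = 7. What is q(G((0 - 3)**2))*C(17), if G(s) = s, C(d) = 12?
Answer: 40824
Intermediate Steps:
N(y) = 42 (N(y) = 6*7 = 42)
q(Z) = 42*Z**2
q(G((0 - 3)**2))*C(17) = (42*((0 - 3)**2)**2)*12 = (42*((-3)**2)**2)*12 = (42*9**2)*12 = (42*81)*12 = 3402*12 = 40824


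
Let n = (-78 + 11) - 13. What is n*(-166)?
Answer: 13280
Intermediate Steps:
n = -80 (n = -67 - 13 = -80)
n*(-166) = -80*(-166) = 13280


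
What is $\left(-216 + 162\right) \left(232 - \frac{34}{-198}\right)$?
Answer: $- \frac{137910}{11} \approx -12537.0$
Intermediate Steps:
$\left(-216 + 162\right) \left(232 - \frac{34}{-198}\right) = - 54 \left(232 - - \frac{17}{99}\right) = - 54 \left(232 + \frac{17}{99}\right) = \left(-54\right) \frac{22985}{99} = - \frac{137910}{11}$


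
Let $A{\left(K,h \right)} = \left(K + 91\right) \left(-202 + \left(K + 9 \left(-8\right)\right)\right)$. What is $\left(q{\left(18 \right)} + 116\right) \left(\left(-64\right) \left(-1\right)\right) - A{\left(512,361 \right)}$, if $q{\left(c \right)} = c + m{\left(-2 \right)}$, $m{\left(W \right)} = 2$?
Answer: $-134810$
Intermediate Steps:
$q{\left(c \right)} = 2 + c$ ($q{\left(c \right)} = c + 2 = 2 + c$)
$A{\left(K,h \right)} = \left(-274 + K\right) \left(91 + K\right)$ ($A{\left(K,h \right)} = \left(91 + K\right) \left(-202 + \left(K - 72\right)\right) = \left(91 + K\right) \left(-202 + \left(-72 + K\right)\right) = \left(91 + K\right) \left(-274 + K\right) = \left(-274 + K\right) \left(91 + K\right)$)
$\left(q{\left(18 \right)} + 116\right) \left(\left(-64\right) \left(-1\right)\right) - A{\left(512,361 \right)} = \left(\left(2 + 18\right) + 116\right) \left(\left(-64\right) \left(-1\right)\right) - \left(-24934 + 512^{2} - 93696\right) = \left(20 + 116\right) 64 - \left(-24934 + 262144 - 93696\right) = 136 \cdot 64 - 143514 = 8704 - 143514 = -134810$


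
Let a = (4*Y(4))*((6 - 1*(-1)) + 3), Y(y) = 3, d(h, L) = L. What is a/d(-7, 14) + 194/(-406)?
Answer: 1643/203 ≈ 8.0936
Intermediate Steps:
a = 120 (a = (4*3)*((6 - 1*(-1)) + 3) = 12*((6 + 1) + 3) = 12*(7 + 3) = 12*10 = 120)
a/d(-7, 14) + 194/(-406) = 120/14 + 194/(-406) = 120*(1/14) + 194*(-1/406) = 60/7 - 97/203 = 1643/203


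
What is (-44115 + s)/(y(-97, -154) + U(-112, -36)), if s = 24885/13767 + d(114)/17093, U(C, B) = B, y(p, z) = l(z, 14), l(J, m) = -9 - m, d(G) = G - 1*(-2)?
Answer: 3460228443596/4627946843 ≈ 747.68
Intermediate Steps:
d(G) = 2 + G (d(G) = G + 2 = 2 + G)
y(p, z) = -23 (y(p, z) = -9 - 1*14 = -9 - 14 = -23)
s = 142318759/78439777 (s = 24885/13767 + (2 + 114)/17093 = 24885*(1/13767) + 116*(1/17093) = 8295/4589 + 116/17093 = 142318759/78439777 ≈ 1.8144)
(-44115 + s)/(y(-97, -154) + U(-112, -36)) = (-44115 + 142318759/78439777)/(-23 - 36) = -3460228443596/78439777/(-59) = -3460228443596/78439777*(-1/59) = 3460228443596/4627946843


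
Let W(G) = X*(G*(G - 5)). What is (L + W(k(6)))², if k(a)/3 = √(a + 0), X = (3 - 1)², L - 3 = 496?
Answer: 532825 - 85800*√6 ≈ 3.2266e+5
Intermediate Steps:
L = 499 (L = 3 + 496 = 499)
X = 4 (X = 2² = 4)
k(a) = 3*√a (k(a) = 3*√(a + 0) = 3*√a)
W(G) = 4*G*(-5 + G) (W(G) = 4*(G*(G - 5)) = 4*(G*(-5 + G)) = 4*G*(-5 + G))
(L + W(k(6)))² = (499 + 4*(3*√6)*(-5 + 3*√6))² = (499 + 12*√6*(-5 + 3*√6))²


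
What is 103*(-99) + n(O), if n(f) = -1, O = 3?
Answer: -10198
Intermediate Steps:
103*(-99) + n(O) = 103*(-99) - 1 = -10197 - 1 = -10198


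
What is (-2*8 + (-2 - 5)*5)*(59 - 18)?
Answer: -2091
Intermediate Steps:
(-2*8 + (-2 - 5)*5)*(59 - 18) = (-16 - 7*5)*41 = (-16 - 35)*41 = -51*41 = -2091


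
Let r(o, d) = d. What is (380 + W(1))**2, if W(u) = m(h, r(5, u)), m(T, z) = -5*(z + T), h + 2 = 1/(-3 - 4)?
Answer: 7290000/49 ≈ 1.4878e+5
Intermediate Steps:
h = -15/7 (h = -2 + 1/(-3 - 4) = -2 + 1/(-7) = -2 - 1/7 = -15/7 ≈ -2.1429)
m(T, z) = -5*T - 5*z (m(T, z) = -5*(T + z) = -5*T - 5*z)
W(u) = 75/7 - 5*u (W(u) = -5*(-15/7) - 5*u = 75/7 - 5*u)
(380 + W(1))**2 = (380 + (75/7 - 5*1))**2 = (380 + (75/7 - 5))**2 = (380 + 40/7)**2 = (2700/7)**2 = 7290000/49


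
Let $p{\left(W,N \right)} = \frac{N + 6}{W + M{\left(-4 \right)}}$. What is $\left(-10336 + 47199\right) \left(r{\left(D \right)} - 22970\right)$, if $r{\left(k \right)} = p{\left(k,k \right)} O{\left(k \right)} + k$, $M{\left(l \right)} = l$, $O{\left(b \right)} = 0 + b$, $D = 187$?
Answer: $- \frac{152362077874}{183} \approx -8.3258 \cdot 10^{8}$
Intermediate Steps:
$O{\left(b \right)} = b$
$p{\left(W,N \right)} = \frac{6 + N}{-4 + W}$ ($p{\left(W,N \right)} = \frac{N + 6}{W - 4} = \frac{6 + N}{-4 + W}$)
$r{\left(k \right)} = k + \frac{k \left(6 + k\right)}{-4 + k}$ ($r{\left(k \right)} = \frac{6 + k}{-4 + k} k + k = \frac{k \left(6 + k\right)}{-4 + k} + k = k + \frac{k \left(6 + k\right)}{-4 + k}$)
$\left(-10336 + 47199\right) \left(r{\left(D \right)} - 22970\right) = \left(-10336 + 47199\right) \left(2 \cdot 187 \frac{1}{-4 + 187} \left(1 + 187\right) - 22970\right) = 36863 \left(2 \cdot 187 \cdot \frac{1}{183} \cdot 188 - 22970\right) = 36863 \left(\frac{70312}{183} - 22970\right) = 36863 \left(- \frac{4133198}{183}\right) = - \frac{152362077874}{183}$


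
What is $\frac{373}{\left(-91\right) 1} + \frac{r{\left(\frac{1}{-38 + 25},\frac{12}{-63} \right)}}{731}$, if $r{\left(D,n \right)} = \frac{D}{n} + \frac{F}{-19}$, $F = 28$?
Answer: $- \frac{1594599}{388892} \approx -4.1004$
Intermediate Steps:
$r{\left(D,n \right)} = - \frac{28}{19} + \frac{D}{n}$ ($r{\left(D,n \right)} = \frac{D}{n} + \frac{28}{-19} = \frac{D}{n} + 28 \left(- \frac{1}{19}\right) = \frac{D}{n} - \frac{28}{19} = - \frac{28}{19} + \frac{D}{n}$)
$\frac{373}{\left(-91\right) 1} + \frac{r{\left(\frac{1}{-38 + 25},\frac{12}{-63} \right)}}{731} = \frac{373}{\left(-91\right) 1} + \frac{- \frac{28}{19} + \frac{1}{\left(-38 + 25\right) \frac{12}{-63}}}{731} = \frac{373}{-91} + \left(- \frac{28}{19} + \frac{1}{\left(-13\right) 12 \left(- \frac{1}{63}\right)}\right) \frac{1}{731} = 373 \left(- \frac{1}{91}\right) + \left(- \frac{28}{19} - \frac{1}{13 \left(- \frac{4}{21}\right)}\right) \frac{1}{731} = - \frac{373}{91} + \left(- \frac{28}{19} - - \frac{21}{52}\right) \frac{1}{731} = - \frac{373}{91} + \left(- \frac{28}{19} + \frac{21}{52}\right) \frac{1}{731} = - \frac{373}{91} - \frac{1057}{722228} = - \frac{1594599}{388892}$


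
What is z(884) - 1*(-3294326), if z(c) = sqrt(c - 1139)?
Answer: 3294326 + I*sqrt(255) ≈ 3.2943e+6 + 15.969*I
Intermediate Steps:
z(c) = sqrt(-1139 + c)
z(884) - 1*(-3294326) = sqrt(-1139 + 884) - 1*(-3294326) = sqrt(-255) + 3294326 = I*sqrt(255) + 3294326 = 3294326 + I*sqrt(255)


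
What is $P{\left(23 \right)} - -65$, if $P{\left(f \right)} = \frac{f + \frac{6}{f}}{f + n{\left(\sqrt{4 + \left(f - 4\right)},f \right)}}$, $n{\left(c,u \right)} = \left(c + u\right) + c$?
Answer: $\frac{66315}{1012} - \frac{535 \sqrt{23}}{23276} \approx 65.418$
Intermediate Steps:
$n{\left(c,u \right)} = u + 2 c$
$P{\left(f \right)} = \frac{f + \frac{6}{f}}{2 f + 2 \sqrt{f}}$ ($P{\left(f \right)} = \frac{f + \frac{6}{f}}{f + \left(f + 2 \sqrt{4 + \left(f - 4\right)}\right)} = \frac{f + \frac{6}{f}}{f + \left(f + 2 \sqrt{4 + \left(-4 + f\right)}\right)} = \frac{f + \frac{6}{f}}{f + \left(f + 2 \sqrt{f}\right)} = \frac{f + \frac{6}{f}}{2 f + 2 \sqrt{f}}$)
$P{\left(23 \right)} - -65 = \frac{6 + 23^{2}}{2 \cdot 23 \left(23 + \sqrt{23}\right)} - -65 = \frac{1}{2} \cdot \frac{1}{23} \frac{1}{23 + \sqrt{23}} \left(6 + 529\right) + 65 = \frac{1}{2} \cdot \frac{1}{23} \frac{1}{23 + \sqrt{23}} \cdot 535 + 65 = \frac{535}{46 \left(23 + \sqrt{23}\right)} + 65 = 65 + \frac{535}{46 \left(23 + \sqrt{23}\right)}$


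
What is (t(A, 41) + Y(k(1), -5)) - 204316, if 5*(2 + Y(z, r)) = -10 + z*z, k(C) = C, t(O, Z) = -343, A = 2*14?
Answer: -1023314/5 ≈ -2.0466e+5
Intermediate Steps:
A = 28
Y(z, r) = -4 + z²/5 (Y(z, r) = -2 + (-10 + z*z)/5 = -2 + (-10 + z²)/5 = -2 + (-2 + z²/5) = -4 + z²/5)
(t(A, 41) + Y(k(1), -5)) - 204316 = (-343 + (-4 + (⅕)*1²)) - 204316 = (-343 + (-4 + (⅕)*1)) - 204316 = (-343 + (-4 + ⅕)) - 204316 = (-343 - 19/5) - 204316 = -1734/5 - 204316 = -1023314/5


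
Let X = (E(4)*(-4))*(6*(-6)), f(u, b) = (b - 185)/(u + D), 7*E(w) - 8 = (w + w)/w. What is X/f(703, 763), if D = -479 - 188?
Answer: 25920/2023 ≈ 12.813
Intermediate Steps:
E(w) = 10/7 (E(w) = 8/7 + ((w + w)/w)/7 = 8/7 + ((2*w)/w)/7 = 8/7 + (⅐)*2 = 8/7 + 2/7 = 10/7)
D = -667
f(u, b) = (-185 + b)/(-667 + u) (f(u, b) = (b - 185)/(u - 667) = (-185 + b)/(-667 + u))
X = 1440/7 (X = ((10/7)*(-4))*(6*(-6)) = -40/7*(-36) = 1440/7 ≈ 205.71)
X/f(703, 763) = 1440/(7*(((-185 + 763)/(-667 + 703)))) = 1440/(7*((578/36))) = 1440/(7*(((1/36)*578))) = 1440/(7*(289/18)) = (1440/7)*(18/289) = 25920/2023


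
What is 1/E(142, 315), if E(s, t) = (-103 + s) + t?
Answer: 1/354 ≈ 0.0028249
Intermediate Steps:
E(s, t) = -103 + s + t
1/E(142, 315) = 1/(-103 + 142 + 315) = 1/354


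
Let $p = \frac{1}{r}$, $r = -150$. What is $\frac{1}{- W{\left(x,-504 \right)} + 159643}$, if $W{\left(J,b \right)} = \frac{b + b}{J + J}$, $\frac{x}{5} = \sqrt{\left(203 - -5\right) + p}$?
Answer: $\frac{711528851}{113590600142465} - \frac{72 \sqrt{187194}}{113590600142465} \approx 6.2637 \cdot 10^{-6}$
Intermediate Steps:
$p = - \frac{1}{150}$ ($p = \frac{1}{-150} = - \frac{1}{150} \approx -0.0066667$)
$x = \frac{\sqrt{187194}}{6}$ ($x = 5 \sqrt{\left(203 - -5\right) - \frac{1}{150}} = 5 \sqrt{\left(203 + 5\right) - \frac{1}{150}} = 5 \sqrt{208 - \frac{1}{150}} = 5 \sqrt{\frac{31199}{150}} = 5 \frac{\sqrt{187194}}{30} = \frac{\sqrt{187194}}{6} \approx 72.11$)
$W{\left(J,b \right)} = \frac{b}{J}$ ($W{\left(J,b \right)} = \frac{2 b}{2 J} = 2 b \frac{1}{2 J} = \frac{b}{J}$)
$\frac{1}{- W{\left(x,-504 \right)} + 159643} = \frac{1}{- \frac{-504}{\frac{1}{6} \sqrt{187194}} + 159643} = \frac{1}{- \left(-504\right) \frac{\sqrt{187194}}{31199} + 159643} = \frac{1}{- \frac{\left(-72\right) \sqrt{187194}}{4457} + 159643} = \frac{1}{\frac{72 \sqrt{187194}}{4457} + 159643} = \frac{1}{159643 + \frac{72 \sqrt{187194}}{4457}}$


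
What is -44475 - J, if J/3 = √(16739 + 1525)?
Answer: -44475 - 6*√4566 ≈ -44880.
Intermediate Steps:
J = 6*√4566 (J = 3*√(16739 + 1525) = 3*√18264 = 3*(2*√4566) = 6*√4566 ≈ 405.43)
-44475 - J = -44475 - 6*√4566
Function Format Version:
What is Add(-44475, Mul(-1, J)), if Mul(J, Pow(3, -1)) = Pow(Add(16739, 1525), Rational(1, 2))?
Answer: Add(-44475, Mul(-6, Pow(4566, Rational(1, 2)))) ≈ -44880.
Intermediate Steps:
J = Mul(6, Pow(4566, Rational(1, 2))) (J = Mul(3, Pow(Add(16739, 1525), Rational(1, 2))) = Mul(3, Pow(18264, Rational(1, 2))) = Mul(3, Mul(2, Pow(4566, Rational(1, 2)))) = Mul(6, Pow(4566, Rational(1, 2))) ≈ 405.43)
Add(-44475, Mul(-1, J)) = Add(-44475, Mul(-1, Mul(6, Pow(4566, Rational(1, 2))))) = Add(-44475, Mul(-6, Pow(4566, Rational(1, 2))))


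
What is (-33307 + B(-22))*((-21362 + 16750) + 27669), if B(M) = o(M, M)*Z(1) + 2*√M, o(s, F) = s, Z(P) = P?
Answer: -768466753 + 46114*I*√22 ≈ -7.6847e+8 + 2.1629e+5*I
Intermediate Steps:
B(M) = M + 2*√M (B(M) = M*1 + 2*√M = M + 2*√M)
(-33307 + B(-22))*((-21362 + 16750) + 27669) = (-33307 + (-22 + 2*√(-22)))*((-21362 + 16750) + 27669) = (-33307 + (-22 + 2*(I*√22)))*(-4612 + 27669) = (-33307 + (-22 + 2*I*√22))*23057 = (-33329 + 2*I*√22)*23057 = -768466753 + 46114*I*√22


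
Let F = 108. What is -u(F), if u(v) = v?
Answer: -108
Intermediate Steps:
-u(F) = -1*108 = -108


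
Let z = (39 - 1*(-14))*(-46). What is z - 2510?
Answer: -4948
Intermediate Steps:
z = -2438 (z = (39 + 14)*(-46) = 53*(-46) = -2438)
z - 2510 = -2438 - 2510 = -4948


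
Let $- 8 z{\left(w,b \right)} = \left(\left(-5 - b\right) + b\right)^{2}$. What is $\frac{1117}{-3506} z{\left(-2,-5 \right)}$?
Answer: $\frac{27925}{28048} \approx 0.99562$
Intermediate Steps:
$z{\left(w,b \right)} = - \frac{25}{8}$ ($z{\left(w,b \right)} = - \frac{\left(\left(-5 - b\right) + b\right)^{2}}{8} = - \frac{\left(-5\right)^{2}}{8} = \left(- \frac{1}{8}\right) 25 = - \frac{25}{8}$)
$\frac{1117}{-3506} z{\left(-2,-5 \right)} = \frac{1117}{-3506} \left(- \frac{25}{8}\right) = 1117 \left(- \frac{1}{3506}\right) \left(- \frac{25}{8}\right) = \left(- \frac{1117}{3506}\right) \left(- \frac{25}{8}\right) = \frac{27925}{28048}$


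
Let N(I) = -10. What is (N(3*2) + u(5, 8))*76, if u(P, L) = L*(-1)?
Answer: -1368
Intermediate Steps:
u(P, L) = -L
(N(3*2) + u(5, 8))*76 = (-10 - 1*8)*76 = (-10 - 8)*76 = -18*76 = -1368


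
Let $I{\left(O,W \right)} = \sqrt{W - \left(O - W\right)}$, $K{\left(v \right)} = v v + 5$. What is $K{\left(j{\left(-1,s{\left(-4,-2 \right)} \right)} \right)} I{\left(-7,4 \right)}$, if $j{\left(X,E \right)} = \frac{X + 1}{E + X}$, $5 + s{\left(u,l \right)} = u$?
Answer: $5 \sqrt{15} \approx 19.365$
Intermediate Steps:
$s{\left(u,l \right)} = -5 + u$
$j{\left(X,E \right)} = \frac{1 + X}{E + X}$
$K{\left(v \right)} = 5 + v^{2}$ ($K{\left(v \right)} = v^{2} + 5 = 5 + v^{2}$)
$I{\left(O,W \right)} = \sqrt{- O + 2 W}$
$K{\left(j{\left(-1,s{\left(-4,-2 \right)} \right)} \right)} I{\left(-7,4 \right)} = \left(5 + \left(\frac{1 - 1}{\left(-5 - 4\right) - 1}\right)^{2}\right) \sqrt{\left(-1\right) \left(-7\right) + 2 \cdot 4} = \left(5 + \left(\frac{1}{-9 - 1} \cdot 0\right)^{2}\right) \sqrt{7 + 8} = \left(5 + \left(\frac{1}{-10} \cdot 0\right)^{2}\right) \sqrt{15} = \left(5 + \left(\left(- \frac{1}{10}\right) 0\right)^{2}\right) \sqrt{15} = \left(5 + 0^{2}\right) \sqrt{15} = \left(5 + 0\right) \sqrt{15} = 5 \sqrt{15}$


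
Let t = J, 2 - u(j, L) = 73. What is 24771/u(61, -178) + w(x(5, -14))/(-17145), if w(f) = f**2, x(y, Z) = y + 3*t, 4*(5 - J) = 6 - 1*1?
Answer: -1359096139/3895344 ≈ -348.90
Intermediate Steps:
u(j, L) = -71 (u(j, L) = 2 - 1*73 = 2 - 73 = -71)
J = 15/4 (J = 5 - (6 - 1*1)/4 = 5 - (6 - 1)/4 = 5 - 1/4*5 = 5 - 5/4 = 15/4 ≈ 3.7500)
t = 15/4 ≈ 3.7500
x(y, Z) = 45/4 + y (x(y, Z) = y + 3*(15/4) = y + 45/4 = 45/4 + y)
24771/u(61, -178) + w(x(5, -14))/(-17145) = 24771/(-71) + (45/4 + 5)**2/(-17145) = 24771*(-1/71) + (65/4)**2*(-1/17145) = -24771/71 + (4225/16)*(-1/17145) = -24771/71 - 845/54864 = -1359096139/3895344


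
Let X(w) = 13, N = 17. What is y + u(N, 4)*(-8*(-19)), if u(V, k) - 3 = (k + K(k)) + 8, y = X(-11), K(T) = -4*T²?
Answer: -7435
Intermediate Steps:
y = 13
u(V, k) = 11 + k - 4*k² (u(V, k) = 3 + ((k - 4*k²) + 8) = 3 + (8 + k - 4*k²) = 11 + k - 4*k²)
y + u(N, 4)*(-8*(-19)) = 13 + (11 + 4 - 4*4²)*(-8*(-19)) = 13 + (11 + 4 - 4*16)*152 = 13 + (11 + 4 - 64)*152 = 13 - 49*152 = 13 - 7448 = -7435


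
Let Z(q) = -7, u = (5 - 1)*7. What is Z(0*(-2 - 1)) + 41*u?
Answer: 1141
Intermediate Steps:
u = 28 (u = 4*7 = 28)
Z(0*(-2 - 1)) + 41*u = -7 + 41*28 = -7 + 1148 = 1141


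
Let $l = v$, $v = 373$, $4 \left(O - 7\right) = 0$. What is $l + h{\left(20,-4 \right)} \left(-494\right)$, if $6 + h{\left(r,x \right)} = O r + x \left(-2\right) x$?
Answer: $-50015$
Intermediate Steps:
$O = 7$ ($O = 7 + \frac{1}{4} \cdot 0 = 7 + 0 = 7$)
$h{\left(r,x \right)} = -6 - 2 x^{2} + 7 r$ ($h{\left(r,x \right)} = -6 + \left(7 r + x \left(-2\right) x\right) = -6 + \left(7 r + - 2 x x\right) = -6 + \left(7 r - 2 x^{2}\right) = -6 + \left(- 2 x^{2} + 7 r\right) = -6 - 2 x^{2} + 7 r$)
$l = 373$
$l + h{\left(20,-4 \right)} \left(-494\right) = 373 + \left(-6 - 2 \left(-4\right)^{2} + 7 \cdot 20\right) \left(-494\right) = 373 + \left(-6 - 32 + 140\right) \left(-494\right) = 373 + 102 \left(-494\right) = 373 - 50388 = -50015$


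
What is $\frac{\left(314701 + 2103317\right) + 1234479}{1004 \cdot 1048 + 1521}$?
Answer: $\frac{3652497}{1053713} \approx 3.4663$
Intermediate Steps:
$\frac{\left(314701 + 2103317\right) + 1234479}{1004 \cdot 1048 + 1521} = \frac{2418018 + 1234479}{1052192 + 1521} = \frac{3652497}{1053713}$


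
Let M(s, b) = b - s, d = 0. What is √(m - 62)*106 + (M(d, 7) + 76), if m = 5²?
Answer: 83 + 106*I*√37 ≈ 83.0 + 644.77*I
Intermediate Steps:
m = 25
√(m - 62)*106 + (M(d, 7) + 76) = √(25 - 62)*106 + ((7 - 1*0) + 76) = √(-37)*106 + ((7 + 0) + 76) = (I*√37)*106 + (7 + 76) = 106*I*√37 + 83 = 83 + 106*I*√37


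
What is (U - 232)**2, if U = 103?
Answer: 16641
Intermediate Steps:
(U - 232)**2 = (103 - 232)**2 = (-129)**2 = 16641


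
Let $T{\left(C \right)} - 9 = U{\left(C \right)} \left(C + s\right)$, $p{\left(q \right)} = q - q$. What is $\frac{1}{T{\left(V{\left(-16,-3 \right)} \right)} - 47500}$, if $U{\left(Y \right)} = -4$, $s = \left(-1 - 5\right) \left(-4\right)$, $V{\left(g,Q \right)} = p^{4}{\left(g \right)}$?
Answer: $- \frac{1}{47587} \approx -2.1014 \cdot 10^{-5}$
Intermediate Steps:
$p{\left(q \right)} = 0$
$V{\left(g,Q \right)} = 0$ ($V{\left(g,Q \right)} = 0^{4} = 0$)
$s = 24$ ($s = \left(-6\right) \left(-4\right) = 24$)
$T{\left(C \right)} = -87 - 4 C$ ($T{\left(C \right)} = 9 - 4 \left(C + 24\right) = 9 - 4 \left(24 + C\right) = 9 - \left(96 + 4 C\right) = -87 - 4 C$)
$\frac{1}{T{\left(V{\left(-16,-3 \right)} \right)} - 47500} = \frac{1}{\left(-87 - 0\right) - 47500} = \frac{1}{\left(-87 + 0\right) - 47500} = \frac{1}{-87 - 47500} = \frac{1}{-47587} = - \frac{1}{47587}$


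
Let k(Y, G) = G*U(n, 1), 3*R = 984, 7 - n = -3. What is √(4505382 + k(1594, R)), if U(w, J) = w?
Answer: √4508662 ≈ 2123.4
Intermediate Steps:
n = 10 (n = 7 - 1*(-3) = 7 + 3 = 10)
R = 328 (R = (⅓)*984 = 328)
k(Y, G) = 10*G (k(Y, G) = G*10 = 10*G)
√(4505382 + k(1594, R)) = √(4505382 + 10*328) = √(4505382 + 3280) = √4508662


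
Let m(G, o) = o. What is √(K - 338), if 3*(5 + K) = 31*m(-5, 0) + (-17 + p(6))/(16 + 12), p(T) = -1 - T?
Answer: 3*I*√1869/7 ≈ 18.528*I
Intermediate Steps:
K = -37/7 (K = -5 + (31*0 + (-17 + (-1 - 1*6))/(16 + 12))/3 = -5 + (0 + (-17 + (-1 - 6))/28)/3 = -5 + (0 + (-17 - 7)*(1/28))/3 = -5 + (0 - 24*1/28)/3 = -5 + (0 - 6/7)/3 = -5 + (⅓)*(-6/7) = -5 - 2/7 = -37/7 ≈ -5.2857)
√(K - 338) = √(-37/7 - 338) = √(-2403/7) = 3*I*√1869/7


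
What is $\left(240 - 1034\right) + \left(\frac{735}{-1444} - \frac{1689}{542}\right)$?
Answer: $- \frac{312129899}{391324} \approx -797.63$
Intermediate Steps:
$\left(240 - 1034\right) + \left(\frac{735}{-1444} - \frac{1689}{542}\right) = -794 + \left(735 \left(- \frac{1}{1444}\right) - \frac{1689}{542}\right) = -794 - \frac{1418643}{391324} = - \frac{312129899}{391324}$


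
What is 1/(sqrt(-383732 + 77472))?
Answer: -I*sqrt(76565)/153130 ≈ -0.001807*I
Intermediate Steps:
1/(sqrt(-383732 + 77472)) = 1/(sqrt(-306260)) = 1/(2*I*sqrt(76565)) = -I*sqrt(76565)/153130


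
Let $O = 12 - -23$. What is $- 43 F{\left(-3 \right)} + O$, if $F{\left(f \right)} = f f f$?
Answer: $1196$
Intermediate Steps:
$O = 35$ ($O = 12 + 23 = 35$)
$F{\left(f \right)} = f^{3}$ ($F{\left(f \right)} = f^{2} f = f^{3}$)
$- 43 F{\left(-3 \right)} + O = - 43 \left(-3\right)^{3} + 35 = \left(-43\right) \left(-27\right) + 35 = 1161 + 35 = 1196$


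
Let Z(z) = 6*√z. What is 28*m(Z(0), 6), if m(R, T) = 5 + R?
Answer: 140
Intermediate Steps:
28*m(Z(0), 6) = 28*(5 + 6*√0) = 28*(5 + 6*0) = 28*(5 + 0) = 28*5 = 140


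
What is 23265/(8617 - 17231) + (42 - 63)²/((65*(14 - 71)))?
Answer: -29998533/10638290 ≈ -2.8199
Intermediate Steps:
23265/(8617 - 17231) + (42 - 63)²/((65*(14 - 71))) = 23265/(-8614) + (-21)²/((65*(-57))) = 23265*(-1/8614) + 441/(-3705) = -23265/8614 + 441*(-1/3705) = -23265/8614 - 147/1235 = -29998533/10638290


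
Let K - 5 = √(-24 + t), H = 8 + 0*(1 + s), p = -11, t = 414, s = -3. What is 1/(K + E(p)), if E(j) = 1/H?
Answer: -328/23279 + 64*√390/23279 ≈ 0.040204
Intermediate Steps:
H = 8 (H = 8 + 0*(1 - 3) = 8 + 0*(-2) = 8 + 0 = 8)
E(j) = ⅛ (E(j) = 1/8 = ⅛)
K = 5 + √390 (K = 5 + √(-24 + 414) = 5 + √390 ≈ 24.748)
1/(K + E(p)) = 1/((5 + √390) + ⅛) = 1/(41/8 + √390)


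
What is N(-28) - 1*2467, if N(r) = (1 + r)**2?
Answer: -1738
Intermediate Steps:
N(-28) - 1*2467 = (1 - 28)**2 - 1*2467 = (-27)**2 - 2467 = 729 - 2467 = -1738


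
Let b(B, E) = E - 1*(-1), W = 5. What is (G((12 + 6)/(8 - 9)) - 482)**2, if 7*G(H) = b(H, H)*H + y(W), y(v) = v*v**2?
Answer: 8661249/49 ≈ 1.7676e+5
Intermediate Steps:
b(B, E) = 1 + E (b(B, E) = E + 1 = 1 + E)
y(v) = v**3
G(H) = 125/7 + H*(1 + H)/7 (G(H) = ((1 + H)*H + 5**3)/7 = (H*(1 + H) + 125)/7 = (125 + H*(1 + H))/7 = 125/7 + H*(1 + H)/7)
(G((12 + 6)/(8 - 9)) - 482)**2 = ((125/7 + ((12 + 6)/(8 - 9))*(1 + (12 + 6)/(8 - 9))/7) - 482)**2 = ((125/7 + (18/(-1))*(1 + 18/(-1))/7) - 482)**2 = ((125/7 + (18*(-1))*(1 + 18*(-1))/7) - 482)**2 = ((125/7 + (1/7)*(-18)*(1 - 18)) - 482)**2 = ((125/7 + (1/7)*(-18)*(-17)) - 482)**2 = ((125/7 + 306/7) - 482)**2 = (431/7 - 482)**2 = (-2943/7)**2 = 8661249/49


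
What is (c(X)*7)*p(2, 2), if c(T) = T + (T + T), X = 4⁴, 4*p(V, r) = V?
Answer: 2688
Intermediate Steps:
p(V, r) = V/4
X = 256
c(T) = 3*T (c(T) = T + 2*T = 3*T)
(c(X)*7)*p(2, 2) = ((3*256)*7)*((¼)*2) = (768*7)*(½) = 5376*(½) = 2688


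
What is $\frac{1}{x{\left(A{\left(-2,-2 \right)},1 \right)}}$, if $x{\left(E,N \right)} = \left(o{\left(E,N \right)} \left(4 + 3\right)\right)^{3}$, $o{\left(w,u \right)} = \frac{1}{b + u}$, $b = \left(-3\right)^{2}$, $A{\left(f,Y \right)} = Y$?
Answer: $\frac{1000}{343} \approx 2.9155$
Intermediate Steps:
$b = 9$
$o{\left(w,u \right)} = \frac{1}{9 + u}$
$x{\left(E,N \right)} = \frac{343}{\left(9 + N\right)^{3}}$ ($x{\left(E,N \right)} = \left(\frac{4 + 3}{9 + N}\right)^{3} = \left(\frac{1}{9 + N} 7\right)^{3} = \left(\frac{7}{9 + N}\right)^{3} = \frac{343}{\left(9 + N\right)^{3}}$)
$\frac{1}{x{\left(A{\left(-2,-2 \right)},1 \right)}} = \frac{1}{343 \frac{1}{\left(9 + 1\right)^{3}}} = \frac{1}{343 \cdot \frac{1}{1000}} = \frac{1}{\frac{343}{1000}} = \frac{1000}{343}$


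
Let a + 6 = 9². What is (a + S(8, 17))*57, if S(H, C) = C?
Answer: 5244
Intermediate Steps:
a = 75 (a = -6 + 9² = -6 + 81 = 75)
(a + S(8, 17))*57 = (75 + 17)*57 = 92*57 = 5244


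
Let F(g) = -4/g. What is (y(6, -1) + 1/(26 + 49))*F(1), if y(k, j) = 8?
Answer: -2404/75 ≈ -32.053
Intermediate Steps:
(y(6, -1) + 1/(26 + 49))*F(1) = (8 + 1/(26 + 49))*(-4/1) = (8 + 1/75)*(-4*1) = (8 + 1/75)*(-4) = (601/75)*(-4) = -2404/75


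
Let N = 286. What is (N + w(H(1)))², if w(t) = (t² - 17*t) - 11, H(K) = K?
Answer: 67081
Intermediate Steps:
w(t) = -11 + t² - 17*t
(N + w(H(1)))² = (286 + (-11 + 1² - 17*1))² = (286 + (-11 + 1 - 17))² = (286 - 27)² = 259² = 67081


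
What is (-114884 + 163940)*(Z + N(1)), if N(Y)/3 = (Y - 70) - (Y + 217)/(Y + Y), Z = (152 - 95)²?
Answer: 133187040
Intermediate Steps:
Z = 3249 (Z = 57² = 3249)
N(Y) = -210 + 3*Y - 3*(217 + Y)/(2*Y) (N(Y) = 3*((Y - 70) - (Y + 217)/(Y + Y)) = 3*((-70 + Y) - (217 + Y)/(2*Y)) = 3*(-70 + Y - (217 + Y)/(2*Y)) = -210 + 3*Y - 3*(217 + Y)/(2*Y))
(-114884 + 163940)*(Z + N(1)) = (-114884 + 163940)*(3249 + (-423/2 + 3*1 - 651/2/1)) = 49056*(3249 + (-423/2 + 3 - 651/2*1)) = 49056*(3249 + (-423/2 + 3 - 651/2)) = 49056*(3249 - 534) = 49056*2715 = 133187040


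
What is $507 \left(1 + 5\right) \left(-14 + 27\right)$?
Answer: $39546$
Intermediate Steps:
$507 \left(1 + 5\right) \left(-14 + 27\right) = 507 \cdot 6 \cdot 13 = 507 \cdot 78 = 39546$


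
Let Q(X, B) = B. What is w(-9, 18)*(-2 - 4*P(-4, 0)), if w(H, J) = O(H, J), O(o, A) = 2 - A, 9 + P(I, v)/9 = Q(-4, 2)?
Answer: -4000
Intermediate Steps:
P(I, v) = -63 (P(I, v) = -81 + 9*2 = -81 + 18 = -63)
w(H, J) = 2 - J
w(-9, 18)*(-2 - 4*P(-4, 0)) = (2 - 1*18)*(-2 - 4*(-63)) = (2 - 18)*(-2 + 252) = -16*250 = -4000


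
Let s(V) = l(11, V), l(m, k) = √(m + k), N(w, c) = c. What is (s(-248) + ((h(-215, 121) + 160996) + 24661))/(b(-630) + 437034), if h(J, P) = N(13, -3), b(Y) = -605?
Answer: 26522/62347 + I*√237/436429 ≈ 0.42539 + 3.5274e-5*I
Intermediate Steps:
h(J, P) = -3
l(m, k) = √(k + m)
s(V) = √(11 + V) (s(V) = √(V + 11) = √(11 + V))
(s(-248) + ((h(-215, 121) + 160996) + 24661))/(b(-630) + 437034) = (√(11 - 248) + ((-3 + 160996) + 24661))/(-605 + 437034) = (√(-237) + (160993 + 24661))/436429 = (I*√237 + 185654)*(1/436429) = (185654 + I*√237)*(1/436429) = 26522/62347 + I*√237/436429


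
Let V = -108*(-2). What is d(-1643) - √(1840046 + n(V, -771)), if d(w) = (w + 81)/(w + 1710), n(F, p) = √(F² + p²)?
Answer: -1562/67 - √(1840046 + 3*√71233) ≈ -1380.1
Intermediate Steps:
V = 216
d(w) = (81 + w)/(1710 + w)
d(-1643) - √(1840046 + n(V, -771)) = (81 - 1643)/(1710 - 1643) - √(1840046 + √(216² + (-771)²)) = -1562/67 - √(1840046 + √(46656 + 594441)) = (1/67)*(-1562) - √(1840046 + √641097) = -1562/67 - √(1840046 + 3*√71233)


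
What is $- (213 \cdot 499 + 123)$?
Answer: $-106410$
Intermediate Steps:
$- (213 \cdot 499 + 123) = - (106287 + 123) = \left(-1\right) 106410 = -106410$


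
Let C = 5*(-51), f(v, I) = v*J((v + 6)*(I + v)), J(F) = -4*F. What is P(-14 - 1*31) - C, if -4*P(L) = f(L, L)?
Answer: -157695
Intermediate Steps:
f(v, I) = -4*v*(6 + v)*(I + v) (f(v, I) = v*(-4*(v + 6)*(I + v)) = v*(-4*(6 + v)*(I + v)) = -4*v*(6 + v)*(I + v))
P(L) = -L*(-12*L - 2*L²) (P(L) = -L*(-L² - 6*L - 6*L - L*L) = -L*(-L² - 6*L - 6*L - L²) = -L*(-12*L - 2*L²))
C = -255
P(-14 - 1*31) - C = 2*(-14 - 1*31)²*(6 + (-14 - 1*31)) - 1*(-255) = 2*(-14 - 31)²*(6 + (-14 - 31)) + 255 = 2*(-45)²*(6 - 45) + 255 = 2*2025*(-39) + 255 = -157950 + 255 = -157695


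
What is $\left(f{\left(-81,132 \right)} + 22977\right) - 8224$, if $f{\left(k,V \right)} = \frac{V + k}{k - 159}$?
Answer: $\frac{1180223}{80} \approx 14753.0$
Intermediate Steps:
$f{\left(k,V \right)} = \frac{V + k}{-159 + k}$
$\left(f{\left(-81,132 \right)} + 22977\right) - 8224 = \left(\frac{132 - 81}{-159 - 81} + 22977\right) - 8224 = \left(\frac{1}{-240} \cdot 51 + 22977\right) - 8224 = \left(\left(- \frac{1}{240}\right) 51 + 22977\right) - 8224 = \left(- \frac{17}{80} + 22977\right) - 8224 = \frac{1838143}{80} - 8224 = \frac{1180223}{80}$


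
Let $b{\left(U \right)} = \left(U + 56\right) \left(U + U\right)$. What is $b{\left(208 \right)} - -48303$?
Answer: $158127$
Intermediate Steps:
$b{\left(U \right)} = 2 U \left(56 + U\right)$ ($b{\left(U \right)} = \left(56 + U\right) 2 U = 2 U \left(56 + U\right)$)
$b{\left(208 \right)} - -48303 = 2 \cdot 208 \left(56 + 208\right) - -48303 = 2 \cdot 208 \cdot 264 + 48303 = 109824 + 48303 = 158127$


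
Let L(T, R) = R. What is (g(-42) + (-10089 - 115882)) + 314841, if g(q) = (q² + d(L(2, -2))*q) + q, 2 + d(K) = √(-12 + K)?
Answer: 190676 - 42*I*√14 ≈ 1.9068e+5 - 157.15*I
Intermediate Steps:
d(K) = -2 + √(-12 + K)
g(q) = q + q² + q*(-2 + I*√14) (g(q) = (q² + (-2 + √(-12 - 2))*q) + q = (q² + (-2 + √(-14))*q) + q = (q² + (-2 + I*√14)*q) + q = (q² + q*(-2 + I*√14)) + q = q + q² + q*(-2 + I*√14))
(g(-42) + (-10089 - 115882)) + 314841 = (-42*(-1 - 42 + I*√14) + (-10089 - 115882)) + 314841 = (-42*(-43 + I*√14) - 125971) + 314841 = ((1806 - 42*I*√14) - 125971) + 314841 = (-124165 - 42*I*√14) + 314841 = 190676 - 42*I*√14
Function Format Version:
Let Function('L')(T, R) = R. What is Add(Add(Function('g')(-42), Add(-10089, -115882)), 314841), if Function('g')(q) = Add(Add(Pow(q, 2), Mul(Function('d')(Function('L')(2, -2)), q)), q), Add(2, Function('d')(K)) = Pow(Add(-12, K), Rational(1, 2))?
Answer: Add(190676, Mul(-42, I, Pow(14, Rational(1, 2)))) ≈ Add(1.9068e+5, Mul(-157.15, I))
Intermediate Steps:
Function('d')(K) = Add(-2, Pow(Add(-12, K), Rational(1, 2)))
Function('g')(q) = Add(q, Pow(q, 2), Mul(q, Add(-2, Mul(I, Pow(14, Rational(1, 2)))))) (Function('g')(q) = Add(Add(Pow(q, 2), Mul(Add(-2, Pow(Add(-12, -2), Rational(1, 2))), q)), q) = Add(Add(Pow(q, 2), Mul(Add(-2, Pow(-14, Rational(1, 2))), q)), q) = Add(Add(Pow(q, 2), Mul(Add(-2, Mul(I, Pow(14, Rational(1, 2)))), q)), q) = Add(Add(Pow(q, 2), Mul(q, Add(-2, Mul(I, Pow(14, Rational(1, 2)))))), q) = Add(q, Pow(q, 2), Mul(q, Add(-2, Mul(I, Pow(14, Rational(1, 2)))))))
Add(Add(Function('g')(-42), Add(-10089, -115882)), 314841) = Add(Add(Mul(-42, Add(-1, -42, Mul(I, Pow(14, Rational(1, 2))))), Add(-10089, -115882)), 314841) = Add(Add(Mul(-42, Add(-43, Mul(I, Pow(14, Rational(1, 2))))), -125971), 314841) = Add(Add(Add(1806, Mul(-42, I, Pow(14, Rational(1, 2)))), -125971), 314841) = Add(Add(-124165, Mul(-42, I, Pow(14, Rational(1, 2)))), 314841) = Add(190676, Mul(-42, I, Pow(14, Rational(1, 2))))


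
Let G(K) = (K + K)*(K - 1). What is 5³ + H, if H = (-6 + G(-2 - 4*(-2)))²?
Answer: 3041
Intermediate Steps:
G(K) = 2*K*(-1 + K) (G(K) = (2*K)*(-1 + K) = 2*K*(-1 + K))
H = 2916 (H = (-6 + 2*(-2 - 4*(-2))*(-1 + (-2 - 4*(-2))))² = (-6 + 2*(-2 + 8)*(-1 + (-2 + 8)))² = (-6 + 2*6*(-1 + 6))² = (-6 + 2*6*5)² = (-6 + 60)² = 54² = 2916)
5³ + H = 5³ + 2916 = 125 + 2916 = 3041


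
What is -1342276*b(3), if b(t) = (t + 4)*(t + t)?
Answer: -56375592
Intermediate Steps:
b(t) = 2*t*(4 + t) (b(t) = (4 + t)*(2*t) = 2*t*(4 + t))
-1342276*b(3) = -2684552*3*(4 + 3) = -2684552*3*7 = -1342276*42 = -56375592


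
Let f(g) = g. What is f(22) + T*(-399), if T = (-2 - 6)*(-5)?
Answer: -15938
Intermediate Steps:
T = 40 (T = -8*(-5) = 40)
f(22) + T*(-399) = 22 + 40*(-399) = 22 - 15960 = -15938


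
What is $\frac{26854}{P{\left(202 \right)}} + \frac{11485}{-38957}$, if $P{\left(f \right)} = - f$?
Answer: $- \frac{524235624}{3934657} \approx -133.24$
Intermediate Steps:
$\frac{26854}{P{\left(202 \right)}} + \frac{11485}{-38957} = \frac{26854}{\left(-1\right) 202} + \frac{11485}{-38957} = \frac{26854}{-202} + 11485 \left(- \frac{1}{38957}\right) = 26854 \left(- \frac{1}{202}\right) - \frac{11485}{38957} = - \frac{13427}{101} - \frac{11485}{38957} = - \frac{524235624}{3934657}$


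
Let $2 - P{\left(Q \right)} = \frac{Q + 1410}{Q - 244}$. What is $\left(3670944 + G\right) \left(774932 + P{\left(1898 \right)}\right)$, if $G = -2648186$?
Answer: $792567902456$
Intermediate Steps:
$P{\left(Q \right)} = 2 - \frac{1410 + Q}{-244 + Q}$ ($P{\left(Q \right)} = 2 - \frac{Q + 1410}{Q - 244} = 2 - \frac{1410 + Q}{-244 + Q}$)
$\left(3670944 + G\right) \left(774932 + P{\left(1898 \right)}\right) = \left(3670944 - 2648186\right) \left(774932 + \frac{-1898 + 1898}{-244 + 1898}\right) = 1022758 \left(774932 + \frac{1}{1654} \cdot 0\right) = 1022758 \left(774932 + 0\right) = 1022758 \cdot 774932 = 792567902456$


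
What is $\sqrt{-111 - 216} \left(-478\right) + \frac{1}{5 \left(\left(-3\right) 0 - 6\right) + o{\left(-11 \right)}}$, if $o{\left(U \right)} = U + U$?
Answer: $- \frac{1}{52} - 478 i \sqrt{327} \approx -0.019231 - 8643.7 i$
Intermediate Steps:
$o{\left(U \right)} = 2 U$
$\sqrt{-111 - 216} \left(-478\right) + \frac{1}{5 \left(\left(-3\right) 0 - 6\right) + o{\left(-11 \right)}} = \sqrt{-111 - 216} \left(-478\right) + \frac{1}{5 \left(\left(-3\right) 0 - 6\right) + 2 \left(-11\right)} = \sqrt{-327} \left(-478\right) + \frac{1}{5 \left(0 - 6\right) - 22} = i \sqrt{327} \left(-478\right) + \frac{1}{5 \left(-6\right) - 22} = - 478 i \sqrt{327} + \frac{1}{-30 - 22} = - 478 i \sqrt{327} + \frac{1}{-52} = - 478 i \sqrt{327} - \frac{1}{52} = - \frac{1}{52} - 478 i \sqrt{327}$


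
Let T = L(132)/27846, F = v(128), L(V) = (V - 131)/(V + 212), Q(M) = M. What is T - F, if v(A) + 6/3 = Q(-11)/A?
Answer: 159849971/76632192 ≈ 2.0859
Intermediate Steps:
L(V) = (-131 + V)/(212 + V)
v(A) = -2 - 11/A
F = -267/128 (F = -2 - 11/128 = -267/128 ≈ -2.0859)
T = 1/9579024 (T = ((-131 + 132)/(212 + 132))/27846 = (1/344)*(1/27846) = 1/9579024 ≈ 1.0439e-7)
T - F = 1/9579024 - 1*(-267/128) = 1/9579024 + 267/128 = 159849971/76632192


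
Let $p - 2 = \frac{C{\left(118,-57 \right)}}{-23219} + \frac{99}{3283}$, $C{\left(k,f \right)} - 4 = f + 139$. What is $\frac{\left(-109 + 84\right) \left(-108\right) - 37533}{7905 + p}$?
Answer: $- \frac{379321303263}{86105232926} \approx -4.4053$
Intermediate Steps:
$C{\left(k,f \right)} = 143 + f$ ($C{\left(k,f \right)} = 4 + \left(f + 139\right) = 4 + \left(139 + f\right) = 143 + f$)
$p = \frac{22067471}{10889711}$ ($p = 2 + \left(\frac{143 - 57}{-23219} + \frac{99}{3283}\right) = 2 + \left(86 \left(- \frac{1}{23219}\right) + 99 \cdot \frac{1}{3283}\right) = 2 + \left(- \frac{86}{23219} + \frac{99}{3283}\right) = 2 + \frac{288049}{10889711} = \frac{22067471}{10889711} \approx 2.0265$)
$\frac{\left(-109 + 84\right) \left(-108\right) - 37533}{7905 + p} = \frac{\left(-109 + 84\right) \left(-108\right) - 37533}{7905 + \frac{22067471}{10889711}} = \frac{\left(-25\right) \left(-108\right) - 37533}{\frac{86105232926}{10889711}} = \left(2700 - 37533\right) \frac{10889711}{86105232926} = \left(-34833\right) \frac{10889711}{86105232926} = - \frac{379321303263}{86105232926}$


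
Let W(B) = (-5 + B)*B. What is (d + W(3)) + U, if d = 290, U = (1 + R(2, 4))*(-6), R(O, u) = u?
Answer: 254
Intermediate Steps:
W(B) = B*(-5 + B)
U = -30 (U = (1 + 4)*(-6) = 5*(-6) = -30)
(d + W(3)) + U = (290 + 3*(-5 + 3)) - 30 = (290 + 3*(-2)) - 30 = (290 - 6) - 30 = 284 - 30 = 254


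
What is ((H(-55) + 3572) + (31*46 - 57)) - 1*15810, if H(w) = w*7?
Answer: -11254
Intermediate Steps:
H(w) = 7*w
((H(-55) + 3572) + (31*46 - 57)) - 1*15810 = ((7*(-55) + 3572) + (31*46 - 57)) - 1*15810 = ((-385 + 3572) + (1426 - 57)) - 15810 = (3187 + 1369) - 15810 = 4556 - 15810 = -11254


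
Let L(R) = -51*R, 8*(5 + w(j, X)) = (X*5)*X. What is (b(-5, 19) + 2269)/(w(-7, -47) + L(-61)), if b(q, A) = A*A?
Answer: 21040/35893 ≈ 0.58619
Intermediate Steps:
b(q, A) = A²
w(j, X) = -5 + 5*X²/8 (w(j, X) = -5 + ((X*5)*X)/8 = -5 + ((5*X)*X)/8 = -5 + (5*X²)/8 = -5 + 5*X²/8)
(b(-5, 19) + 2269)/(w(-7, -47) + L(-61)) = (19² + 2269)/((-5 + (5/8)*(-47)²) - 51*(-61)) = (361 + 2269)/((-5 + (5/8)*2209) + 3111) = 2630/((-5 + 11045/8) + 3111) = 2630/(11005/8 + 3111) = 2630/(35893/8) = 2630*(8/35893) = 21040/35893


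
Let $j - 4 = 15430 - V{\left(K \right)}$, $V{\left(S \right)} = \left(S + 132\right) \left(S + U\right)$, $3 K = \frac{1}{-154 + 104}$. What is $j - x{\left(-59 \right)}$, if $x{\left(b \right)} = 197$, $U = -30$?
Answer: $\frac{431947799}{22500} \approx 19198.0$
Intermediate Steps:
$K = - \frac{1}{150}$ ($K = \frac{1}{3 \left(-154 + 104\right)} = \frac{1}{3 \left(-50\right)} = \frac{1}{3} \left(- \frac{1}{50}\right) = - \frac{1}{150} \approx -0.0066667$)
$V{\left(S \right)} = \left(-30 + S\right) \left(132 + S\right)$ ($V{\left(S \right)} = \left(S + 132\right) \left(S - 30\right) = \left(132 + S\right) \left(-30 + S\right) = \left(-30 + S\right) \left(132 + S\right)$)
$j = \frac{436380299}{22500}$ ($j = 4 + \left(15430 - \left(-3960 + \left(- \frac{1}{150}\right)^{2} + 102 \left(- \frac{1}{150}\right)\right)\right) = 4 + \left(15430 - \left(-3960 + \frac{1}{22500} - \frac{17}{25}\right)\right) = 4 + \left(15430 - - \frac{89115299}{22500}\right) = 4 + \left(15430 + \frac{89115299}{22500}\right) = 4 + \frac{436290299}{22500} = \frac{436380299}{22500} \approx 19395.0$)
$j - x{\left(-59 \right)} = \frac{436380299}{22500} - 197 = \frac{431947799}{22500}$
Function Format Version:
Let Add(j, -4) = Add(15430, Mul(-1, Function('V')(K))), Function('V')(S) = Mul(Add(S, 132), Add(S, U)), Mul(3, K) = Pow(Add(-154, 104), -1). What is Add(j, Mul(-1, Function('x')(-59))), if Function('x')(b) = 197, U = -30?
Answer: Rational(431947799, 22500) ≈ 19198.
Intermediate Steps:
K = Rational(-1, 150) (K = Mul(Rational(1, 3), Pow(Add(-154, 104), -1)) = Mul(Rational(1, 3), Pow(-50, -1)) = Mul(Rational(1, 3), Rational(-1, 50)) = Rational(-1, 150) ≈ -0.0066667)
Function('V')(S) = Mul(Add(-30, S), Add(132, S)) (Function('V')(S) = Mul(Add(S, 132), Add(S, -30)) = Mul(Add(132, S), Add(-30, S)) = Mul(Add(-30, S), Add(132, S)))
j = Rational(436380299, 22500) (j = Add(4, Add(15430, Mul(-1, Add(-3960, Pow(Rational(-1, 150), 2), Mul(102, Rational(-1, 150)))))) = Add(4, Add(15430, Mul(-1, Add(-3960, Rational(1, 22500), Rational(-17, 25))))) = Add(4, Add(15430, Mul(-1, Rational(-89115299, 22500)))) = Add(4, Add(15430, Rational(89115299, 22500))) = Add(4, Rational(436290299, 22500)) = Rational(436380299, 22500) ≈ 19395.)
Add(j, Mul(-1, Function('x')(-59))) = Add(Rational(436380299, 22500), Mul(-1, 197)) = Add(Rational(436380299, 22500), -197) = Rational(431947799, 22500)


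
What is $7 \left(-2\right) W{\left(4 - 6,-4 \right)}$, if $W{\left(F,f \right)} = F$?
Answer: $28$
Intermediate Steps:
$7 \left(-2\right) W{\left(4 - 6,-4 \right)} = 7 \left(-2\right) \left(4 - 6\right) = - 14 \left(4 - 6\right) = \left(-14\right) \left(-2\right) = 28$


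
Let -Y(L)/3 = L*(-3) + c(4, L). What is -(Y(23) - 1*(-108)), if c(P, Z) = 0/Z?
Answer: -315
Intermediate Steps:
c(P, Z) = 0
Y(L) = 9*L (Y(L) = -3*(L*(-3) + 0) = -3*(-3*L + 0) = -(-9)*L = 9*L)
-(Y(23) - 1*(-108)) = -(9*23 - 1*(-108)) = -(207 + 108) = -1*315 = -315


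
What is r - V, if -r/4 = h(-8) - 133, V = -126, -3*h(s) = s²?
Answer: 2230/3 ≈ 743.33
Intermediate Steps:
h(s) = -s²/3
r = 1852/3 (r = -4*(-⅓*(-8)² - 133) = -4*(-⅓*64 - 133) = -4*(-64/3 - 133) = -4*(-463/3) = 1852/3 ≈ 617.33)
r - V = 1852/3 - 1*(-126) = 1852/3 + 126 = 2230/3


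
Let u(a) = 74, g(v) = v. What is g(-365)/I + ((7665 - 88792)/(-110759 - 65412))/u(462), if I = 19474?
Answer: -794627878/63468949999 ≈ -0.012520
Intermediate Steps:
g(-365)/I + ((7665 - 88792)/(-110759 - 65412))/u(462) = -365/19474 + ((7665 - 88792)/(-110759 - 65412))/74 = -365*1/19474 - 81127/(-176171)*(1/74) = -365/19474 - 81127*(-1/176171)*(1/74) = -365/19474 + (81127/176171)*(1/74) = -365/19474 + 81127/13036654 = -794627878/63468949999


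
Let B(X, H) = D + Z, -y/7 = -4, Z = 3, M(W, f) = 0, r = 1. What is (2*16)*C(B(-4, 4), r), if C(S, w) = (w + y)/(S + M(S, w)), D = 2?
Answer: 928/5 ≈ 185.60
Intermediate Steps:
y = 28 (y = -7*(-4) = 28)
B(X, H) = 5 (B(X, H) = 2 + 3 = 5)
C(S, w) = (28 + w)/S (C(S, w) = (w + 28)/(S + 0) = (28 + w)/S)
(2*16)*C(B(-4, 4), r) = (2*16)*((28 + 1)/5) = 32*((1/5)*29) = 32*(29/5) = 928/5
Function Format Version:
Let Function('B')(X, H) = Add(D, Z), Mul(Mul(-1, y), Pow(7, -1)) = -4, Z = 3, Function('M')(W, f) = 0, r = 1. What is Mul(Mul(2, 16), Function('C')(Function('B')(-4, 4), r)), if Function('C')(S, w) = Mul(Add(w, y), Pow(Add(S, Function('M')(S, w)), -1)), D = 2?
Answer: Rational(928, 5) ≈ 185.60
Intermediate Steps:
y = 28 (y = Mul(-7, -4) = 28)
Function('B')(X, H) = 5 (Function('B')(X, H) = Add(2, 3) = 5)
Function('C')(S, w) = Mul(Pow(S, -1), Add(28, w)) (Function('C')(S, w) = Mul(Add(w, 28), Pow(Add(S, 0), -1)) = Mul(Add(28, w), Pow(S, -1)) = Mul(Pow(S, -1), Add(28, w)))
Mul(Mul(2, 16), Function('C')(Function('B')(-4, 4), r)) = Mul(Mul(2, 16), Mul(Pow(5, -1), Add(28, 1))) = Mul(32, Mul(Rational(1, 5), 29)) = Mul(32, Rational(29, 5)) = Rational(928, 5)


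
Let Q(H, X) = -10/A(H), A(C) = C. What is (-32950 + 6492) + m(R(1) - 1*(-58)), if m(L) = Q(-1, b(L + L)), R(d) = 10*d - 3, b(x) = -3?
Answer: -26448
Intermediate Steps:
R(d) = -3 + 10*d
Q(H, X) = -10/H
m(L) = 10 (m(L) = -10/(-1) = -10*(-1) = 10)
(-32950 + 6492) + m(R(1) - 1*(-58)) = (-32950 + 6492) + 10 = -26458 + 10 = -26448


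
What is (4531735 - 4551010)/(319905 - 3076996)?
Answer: 19275/2757091 ≈ 0.0069911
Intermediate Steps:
(4531735 - 4551010)/(319905 - 3076996) = -19275/(-2757091) = -19275*(-1/2757091) = 19275/2757091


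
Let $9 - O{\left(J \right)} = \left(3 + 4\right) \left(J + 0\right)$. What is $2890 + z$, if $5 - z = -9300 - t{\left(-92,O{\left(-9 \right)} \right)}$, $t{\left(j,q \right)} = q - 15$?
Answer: $12252$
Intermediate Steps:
$O{\left(J \right)} = 9 - 7 J$ ($O{\left(J \right)} = 9 - \left(3 + 4\right) \left(J + 0\right) = 9 - 7 J$)
$t{\left(j,q \right)} = -15 + q$
$z = 9362$ ($z = 5 - \left(-9300 - \left(-15 + \left(9 - -63\right)\right)\right) = 5 - \left(-9300 - \left(-15 + \left(9 + 63\right)\right)\right) = 5 - \left(-9300 - \left(-15 + 72\right)\right) = 5 - \left(-9300 - 57\right) = 5 - -9357 = 5 + 9357 = 9362$)
$2890 + z = 2890 + 9362 = 12252$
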